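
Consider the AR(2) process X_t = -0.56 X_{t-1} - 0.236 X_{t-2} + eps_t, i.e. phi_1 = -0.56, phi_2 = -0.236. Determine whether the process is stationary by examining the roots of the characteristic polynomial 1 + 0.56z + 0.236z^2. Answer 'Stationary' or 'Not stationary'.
\text{Stationary}

The AR(p) characteristic polynomial is P(z) = 1 + 0.56z + 0.236z^2.
Stationarity requires all roots to lie outside the unit circle, i.e. |z| > 1 for every root.
Set 1 + (0.56) z + (0.236) z^2 = 0, i.e. a z^2 + b z + c = 0 with a = 0.236, b = 0.56, c = 1.
Discriminant D = b^2 - 4ac = (0.56)^2 - 4*(0.236)*1 = 0.3136 - (0.944) = -0.6304.
D < 0, so the roots are the complex-conjugate pair z = (-b +/- i sqrt(-D)) / (2a) = -1.1864 +/- 1.6822i.
For a conjugate pair |z|^2 = z * conj(z) = (product of roots) = c/a = 1/(0.236) = 4.237288, so |z| = sqrt(4.237288) = 2.0585 for both roots.
Moduli of all roots: 2.0585, 2.0585.
All moduli strictly greater than 1? Yes.
Verdict: Stationary.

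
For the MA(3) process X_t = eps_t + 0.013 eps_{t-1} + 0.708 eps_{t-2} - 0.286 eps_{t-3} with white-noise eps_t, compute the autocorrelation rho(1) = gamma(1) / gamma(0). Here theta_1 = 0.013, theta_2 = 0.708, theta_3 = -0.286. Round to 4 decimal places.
\rho(1) = -0.1139

For an MA(q) process with theta_0 = 1, the autocovariance is
  gamma(k) = sigma^2 * sum_{i=0..q-k} theta_i * theta_{i+k},
and rho(k) = gamma(k) / gamma(0). Sigma^2 cancels.
  numerator   = (1)*(0.013) + (0.013)*(0.708) + (0.708)*(-0.286) = -0.180284.
  denominator = (1)^2 + (0.013)^2 + (0.708)^2 + (-0.286)^2 = 1.583229.
  rho(1) = -0.180284 / 1.583229 = -0.1139.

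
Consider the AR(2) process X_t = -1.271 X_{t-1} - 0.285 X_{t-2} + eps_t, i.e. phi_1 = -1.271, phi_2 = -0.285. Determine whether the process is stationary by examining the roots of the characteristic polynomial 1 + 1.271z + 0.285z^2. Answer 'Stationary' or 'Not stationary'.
\text{Stationary}

The AR(p) characteristic polynomial is P(z) = 1 + 1.271z + 0.285z^2.
Stationarity requires all roots to lie outside the unit circle, i.e. |z| > 1 for every root.
Set 1 + (1.271) z + (0.285) z^2 = 0, i.e. a z^2 + b z + c = 0 with a = 0.285, b = 1.271, c = 1.
Discriminant D = b^2 - 4ac = (1.271)^2 - 4*(0.285)*1 = 1.615441 - (1.14) = 0.475441.
D >= 0, so the roots are real: z = (-b +/- sqrt(D)) / (2a) = (-1.271 +/- 0.689522) / (0.57).
  z_1 = (-1.271 + 0.689522) / (0.57) = -1.0201,   |z_1| = 1.0201.
  z_2 = (-1.271 - 0.689522) / (0.57) = -3.4395,   |z_2| = 3.4395.
Moduli of all roots: 1.0201, 3.4395.
All moduli strictly greater than 1? Yes.
Verdict: Stationary.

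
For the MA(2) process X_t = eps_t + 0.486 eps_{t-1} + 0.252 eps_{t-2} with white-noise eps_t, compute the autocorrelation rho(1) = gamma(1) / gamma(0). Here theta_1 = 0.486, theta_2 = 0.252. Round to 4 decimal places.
\rho(1) = 0.4682

For an MA(q) process with theta_0 = 1, the autocovariance is
  gamma(k) = sigma^2 * sum_{i=0..q-k} theta_i * theta_{i+k},
and rho(k) = gamma(k) / gamma(0). Sigma^2 cancels.
  numerator   = (1)*(0.486) + (0.486)*(0.252) = 0.608472.
  denominator = (1)^2 + (0.486)^2 + (0.252)^2 = 1.2997.
  rho(1) = 0.608472 / 1.2997 = 0.4682.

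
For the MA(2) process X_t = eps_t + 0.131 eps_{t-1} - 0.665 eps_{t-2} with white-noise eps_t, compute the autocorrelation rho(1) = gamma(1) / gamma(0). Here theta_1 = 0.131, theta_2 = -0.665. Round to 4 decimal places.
\rho(1) = 0.0301

For an MA(q) process with theta_0 = 1, the autocovariance is
  gamma(k) = sigma^2 * sum_{i=0..q-k} theta_i * theta_{i+k},
and rho(k) = gamma(k) / gamma(0). Sigma^2 cancels.
  numerator   = (1)*(0.131) + (0.131)*(-0.665) = 0.043885.
  denominator = (1)^2 + (0.131)^2 + (-0.665)^2 = 1.459386.
  rho(1) = 0.043885 / 1.459386 = 0.0301.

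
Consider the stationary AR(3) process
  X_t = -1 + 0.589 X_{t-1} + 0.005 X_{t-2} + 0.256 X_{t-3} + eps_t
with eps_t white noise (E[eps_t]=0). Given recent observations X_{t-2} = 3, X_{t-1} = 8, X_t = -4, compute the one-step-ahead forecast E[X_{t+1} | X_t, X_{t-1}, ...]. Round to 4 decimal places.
E[X_{t+1} \mid \mathcal F_t] = -2.5480

For an AR(p) model X_t = c + sum_i phi_i X_{t-i} + eps_t, the
one-step-ahead conditional mean is
  E[X_{t+1} | X_t, ...] = c + sum_i phi_i X_{t+1-i}.
Substitute known values:
  E[X_{t+1} | ...] = -1 + (0.589) * (-4) + (0.005) * (8) + (0.256) * (3)
                   = -2.5480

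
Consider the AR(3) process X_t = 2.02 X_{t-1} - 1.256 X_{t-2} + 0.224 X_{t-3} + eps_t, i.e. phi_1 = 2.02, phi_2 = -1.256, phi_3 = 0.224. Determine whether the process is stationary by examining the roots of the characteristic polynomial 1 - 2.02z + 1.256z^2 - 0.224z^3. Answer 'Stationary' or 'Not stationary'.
\text{Stationary}

The AR(p) characteristic polynomial is P(z) = 1 - 2.02z + 1.256z^2 - 0.224z^3.
Stationarity requires all roots to lie outside the unit circle, i.e. |z| > 1 for every root.
Degree 3: look for a simple real root z0 first, then factor out (1 - z/z0) and solve the remaining quadratic.
Testing z0 = 1.25: P(1.25) = 1 + (-2.02)(1.25) + (1.256)(1.25)^2 + (-0.224)(1.25)^3
  = 1 + (-2.525) + (1.9625) + (-0.4375) = 0.  So z_0 = 1.25 is a root, |z_0| = 1.25.
Divide out the factor (1 - 0.8 z) = (1 - z/z0) (since 1/z0 = 0.8):
  P(z) = (1 - 0.8 z)(1 + (-1.22) z + (0.28) z^2)
  [check: z-coef -1.22 - (0.8) = -2.02; z^2-coef 0.28 - (0.8)(-1.22) = 1.256; z^3-coef -(0.8)(0.28) = -0.224.]
Remaining roots from the quadratic factor 1 + (-1.22) z + (0.28) z^2:
  Set 1 + (-1.22) z + (0.28) z^2 = 0, i.e. a z^2 + b z + c = 0 with a = 0.28, b = -1.22, c = 1.
  Discriminant D = b^2 - 4ac = (-1.22)^2 - 4*(0.28)*1 = 1.4884 - (1.12) = 0.3684.
  D >= 0, so the roots are real: z = (-b +/- sqrt(D)) / (2a) = (1.22 +/- 0.60696) / (0.56).
    z_1 = (1.22 + 0.60696) / (0.56) = 3.2624,   |z_1| = 3.2624.
    z_2 = (1.22 - 0.60696) / (0.56) = 1.0947,   |z_2| = 1.0947.
Moduli of all roots: 1.2500, 3.2624, 1.0947.
All moduli strictly greater than 1? Yes.
Verdict: Stationary.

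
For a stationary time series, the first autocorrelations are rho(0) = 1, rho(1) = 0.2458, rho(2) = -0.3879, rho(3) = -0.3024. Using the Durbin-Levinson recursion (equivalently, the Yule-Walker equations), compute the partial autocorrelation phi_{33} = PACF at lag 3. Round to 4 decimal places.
\phi_{33} = -0.0610

The PACF at lag k is phi_{kk}, the last component of the solution
to the Yule-Walker system G_k phi = r_k where
  (G_k)_{ij} = rho(|i - j|), (r_k)_i = rho(i), i,j = 1..k.
Equivalently, Durbin-Levinson gives phi_{kk} iteratively:
  phi_{11} = rho(1)
  phi_{kk} = [rho(k) - sum_{j=1..k-1} phi_{k-1,j} rho(k-j)]
            / [1 - sum_{j=1..k-1} phi_{k-1,j} rho(j)],
  phi_{k,j} = phi_{k-1,j} - phi_{kk} phi_{k-1,k-j},  j = 1..k-1.
Step k = 1:
  phi_11 = rho(1) = 0.2458.
Step k = 2:
  phi_22 = [rho(2) - phi_11 rho(1)] / [1 - phi_11 rho(1)] = [-0.3879 - (0.2458)(0.2458)] / [1 - (0.2458)(0.2458)]
         = -0.44831764 / 0.93958236 = -0.477146.
  Update: phi_21 = phi_11 - phi_22 phi_11 = 0.2458 - (-0.477146)(0.2458) = 0.363082.
Step k = 3:
  phi_33 = [rho(3) - phi_21 rho(2) - phi_22 rho(1)] / [1 - phi_21 rho(1) - phi_22 rho(2)]
    numerator   = -0.3024 - (0.363082)(-0.3879) - (-0.477146)(0.2458) = -0.04427793
    denominator = 1 - (0.363082)(0.2458) - (-0.477146)(-0.3879) = 0.72566955
  phi_33 = -0.04427793 / 0.72566955 = -0.061.
Therefore phi_{33} = -0.0610.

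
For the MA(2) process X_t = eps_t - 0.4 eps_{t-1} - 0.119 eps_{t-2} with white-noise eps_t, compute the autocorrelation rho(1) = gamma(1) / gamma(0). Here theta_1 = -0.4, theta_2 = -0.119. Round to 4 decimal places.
\rho(1) = -0.3001

For an MA(q) process with theta_0 = 1, the autocovariance is
  gamma(k) = sigma^2 * sum_{i=0..q-k} theta_i * theta_{i+k},
and rho(k) = gamma(k) / gamma(0). Sigma^2 cancels.
  numerator   = (1)*(-0.4) + (-0.4)*(-0.119) = -0.3524.
  denominator = (1)^2 + (-0.4)^2 + (-0.119)^2 = 1.174161.
  rho(1) = -0.3524 / 1.174161 = -0.3001.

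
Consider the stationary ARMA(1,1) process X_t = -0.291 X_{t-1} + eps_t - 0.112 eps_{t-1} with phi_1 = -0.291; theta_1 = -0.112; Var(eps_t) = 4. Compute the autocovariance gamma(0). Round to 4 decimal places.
\gamma(0) = 4.7097

Multiply the model equation by X_{t-k} and take expectations. With theta_0 = psi_0 = 1 and psi_j the MA(infinity) weights, this gives
  gamma(k) - sum_i phi_i gamma(k-i) = c_k,
  c_k = sigma^2 * sum_{j=k..q} theta_j psi_{j-k}   (c_k = 0 for k > q),
using gamma(-m) = gamma(m).
psi-weights needed (psi_j = theta_j + sum_i phi_i psi_{j-i}):
  psi_1 = theta_1 + phi_1 = -0.112 + (-0.291) = -0.403
Right-hand sides:
  c_0 = sigma^2 (1 + theta_1 psi_1) = 4 * (1 + (-0.112)(-0.403)) = 4 * 1.045136 = 4.180544
  c_1 = sigma^2 theta_1 = 4 * (-0.112) = -0.448
  c_2 = 0
Equations for k = 0 and k = 1 (AR order 1):
  gamma(0) = phi_1 gamma(1) + c_0
  gamma(1) = phi_1 gamma(0) + c_1
Substituting the second into the first: gamma(0) (1 - phi_1^2) = c_0 + phi_1 c_1, so
  gamma(0) = (c_0 + phi_1 c_1) / (1 - phi_1^2) = (4.180544 + (-0.291)(-0.448)) / (1 - (-0.291)^2) = 4.310912 / 0.915319 = 4.709737.
Therefore gamma(0) = 4.7097 (to 4 decimal places).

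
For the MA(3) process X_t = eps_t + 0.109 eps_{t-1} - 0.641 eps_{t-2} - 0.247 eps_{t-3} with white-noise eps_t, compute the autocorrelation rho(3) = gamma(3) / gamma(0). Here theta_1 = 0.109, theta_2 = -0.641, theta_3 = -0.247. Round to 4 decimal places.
\rho(3) = -0.1665

For an MA(q) process with theta_0 = 1, the autocovariance is
  gamma(k) = sigma^2 * sum_{i=0..q-k} theta_i * theta_{i+k},
and rho(k) = gamma(k) / gamma(0). Sigma^2 cancels.
  numerator   = (1)*(-0.247) = -0.247.
  denominator = (1)^2 + (0.109)^2 + (-0.641)^2 + (-0.247)^2 = 1.483771.
  rho(3) = -0.247 / 1.483771 = -0.1665.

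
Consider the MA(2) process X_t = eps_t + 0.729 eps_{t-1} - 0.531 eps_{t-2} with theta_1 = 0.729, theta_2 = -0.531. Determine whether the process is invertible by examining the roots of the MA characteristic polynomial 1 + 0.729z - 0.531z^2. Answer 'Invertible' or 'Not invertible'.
\text{Not invertible}

The MA(q) characteristic polynomial is P(z) = 1 + 0.729z - 0.531z^2.
Invertibility requires all roots to lie outside the unit circle, i.e. |z| > 1 for every root.
Set 1 + (0.729) z + (-0.531) z^2 = 0, i.e. a z^2 + b z + c = 0 with a = -0.531, b = 0.729, c = 1.
Discriminant D = b^2 - 4ac = (0.729)^2 - 4*(-0.531)*1 = 0.531441 - (-2.124) = 2.655441.
D >= 0, so the roots are real: z = (-b +/- sqrt(D)) / (2a) = (-0.729 +/- 1.629552) / (-1.062).
  z_1 = (-0.729 + 1.629552) / (-1.062) = -0.848,   |z_1| = 0.848.
  z_2 = (-0.729 - 1.629552) / (-1.062) = 2.2209,   |z_2| = 2.2209.
Moduli of all roots: 0.8480, 2.2209.
All moduli strictly greater than 1? No.
Verdict: Not invertible.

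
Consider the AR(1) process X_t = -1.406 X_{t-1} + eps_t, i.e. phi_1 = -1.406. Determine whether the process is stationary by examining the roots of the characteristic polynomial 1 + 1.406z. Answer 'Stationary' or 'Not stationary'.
\text{Not stationary}

The AR(p) characteristic polynomial is P(z) = 1 + 1.406z.
Stationarity requires all roots to lie outside the unit circle, i.e. |z| > 1 for every root.
This is linear in z: 1 + (1.406) z = 0  =>  z = -1/(1.406) = -0.711238,  |z| = 0.711238.
Moduli of all roots: 0.7112.
All moduli strictly greater than 1? No.
Verdict: Not stationary.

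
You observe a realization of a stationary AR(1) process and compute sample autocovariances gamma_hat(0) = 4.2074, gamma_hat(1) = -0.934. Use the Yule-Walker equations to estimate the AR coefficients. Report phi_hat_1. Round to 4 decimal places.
\hat\phi_{1} = -0.2220

The Yule-Walker equations for an AR(p) process read, in matrix form,
  Gamma_p phi = r_p,   with   (Gamma_p)_{ij} = gamma(|i - j|),
                       (r_p)_i = gamma(i),   i,j = 1..p.
Substitute the sample gammas (Toeplitz matrix and right-hand side of size 1):
  Gamma_p = [[4.2074]]
  r_p     = [-0.934]
With p = 1 this is the single equation gamma(0) phi_1 = gamma(1):
  phi_hat_1 = gamma(1) / gamma(0) = -0.934 / 4.2074 = -0.2220.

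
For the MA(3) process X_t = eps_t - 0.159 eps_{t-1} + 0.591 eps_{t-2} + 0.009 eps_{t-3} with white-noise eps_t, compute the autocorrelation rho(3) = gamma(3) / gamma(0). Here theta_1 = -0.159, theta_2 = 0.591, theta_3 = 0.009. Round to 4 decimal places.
\rho(3) = 0.0065

For an MA(q) process with theta_0 = 1, the autocovariance is
  gamma(k) = sigma^2 * sum_{i=0..q-k} theta_i * theta_{i+k},
and rho(k) = gamma(k) / gamma(0). Sigma^2 cancels.
  numerator   = (1)*(0.009) = 0.009.
  denominator = (1)^2 + (-0.159)^2 + (0.591)^2 + (0.009)^2 = 1.374643.
  rho(3) = 0.009 / 1.374643 = 0.0065.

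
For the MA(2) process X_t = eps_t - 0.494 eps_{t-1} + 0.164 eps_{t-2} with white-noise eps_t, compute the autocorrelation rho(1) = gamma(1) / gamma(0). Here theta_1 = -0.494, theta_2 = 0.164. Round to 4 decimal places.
\rho(1) = -0.4524

For an MA(q) process with theta_0 = 1, the autocovariance is
  gamma(k) = sigma^2 * sum_{i=0..q-k} theta_i * theta_{i+k},
and rho(k) = gamma(k) / gamma(0). Sigma^2 cancels.
  numerator   = (1)*(-0.494) + (-0.494)*(0.164) = -0.575016.
  denominator = (1)^2 + (-0.494)^2 + (0.164)^2 = 1.270932.
  rho(1) = -0.575016 / 1.270932 = -0.4524.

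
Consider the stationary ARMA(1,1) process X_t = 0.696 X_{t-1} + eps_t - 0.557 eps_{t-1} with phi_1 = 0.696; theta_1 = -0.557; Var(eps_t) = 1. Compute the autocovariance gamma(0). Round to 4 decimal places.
\gamma(0) = 1.0375

Multiply the model equation by X_{t-k} and take expectations. With theta_0 = psi_0 = 1 and psi_j the MA(infinity) weights, this gives
  gamma(k) - sum_i phi_i gamma(k-i) = c_k,
  c_k = sigma^2 * sum_{j=k..q} theta_j psi_{j-k}   (c_k = 0 for k > q),
using gamma(-m) = gamma(m).
psi-weights needed (psi_j = theta_j + sum_i phi_i psi_{j-i}):
  psi_1 = theta_1 + phi_1 = -0.557 + (0.696) = 0.139
Right-hand sides:
  c_0 = sigma^2 (1 + theta_1 psi_1) = 1 * (1 + (-0.557)(0.139)) = 1 * 0.922577 = 0.922577
  c_1 = sigma^2 theta_1 = 1 * (-0.557) = -0.557
  c_2 = 0
Equations for k = 0 and k = 1 (AR order 1):
  gamma(0) = phi_1 gamma(1) + c_0
  gamma(1) = phi_1 gamma(0) + c_1
Substituting the second into the first: gamma(0) (1 - phi_1^2) = c_0 + phi_1 c_1, so
  gamma(0) = (c_0 + phi_1 c_1) / (1 - phi_1^2) = (0.922577 + (0.696)(-0.557)) / (1 - (0.696)^2) = 0.534905 / 0.515584 = 1.037474.
Therefore gamma(0) = 1.0375 (to 4 decimal places).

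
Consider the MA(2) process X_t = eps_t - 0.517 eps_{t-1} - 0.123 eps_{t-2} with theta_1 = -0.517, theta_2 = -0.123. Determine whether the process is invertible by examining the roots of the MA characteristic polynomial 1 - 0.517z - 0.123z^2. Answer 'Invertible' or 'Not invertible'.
\text{Invertible}

The MA(q) characteristic polynomial is P(z) = 1 - 0.517z - 0.123z^2.
Invertibility requires all roots to lie outside the unit circle, i.e. |z| > 1 for every root.
Set 1 + (-0.517) z + (-0.123) z^2 = 0, i.e. a z^2 + b z + c = 0 with a = -0.123, b = -0.517, c = 1.
Discriminant D = b^2 - 4ac = (-0.517)^2 - 4*(-0.123)*1 = 0.267289 - (-0.492) = 0.759289.
D >= 0, so the roots are real: z = (-b +/- sqrt(D)) / (2a) = (0.517 +/- 0.871372) / (-0.246).
  z_1 = (0.517 + 0.871372) / (-0.246) = -5.6438,   |z_1| = 5.6438.
  z_2 = (0.517 - 0.871372) / (-0.246) = 1.4405,   |z_2| = 1.4405.
Moduli of all roots: 5.6438, 1.4405.
All moduli strictly greater than 1? Yes.
Verdict: Invertible.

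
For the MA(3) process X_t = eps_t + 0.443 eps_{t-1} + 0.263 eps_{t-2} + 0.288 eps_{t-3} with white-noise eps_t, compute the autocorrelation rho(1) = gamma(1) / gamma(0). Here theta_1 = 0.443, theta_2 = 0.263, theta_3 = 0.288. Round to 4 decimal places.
\rho(1) = 0.4711

For an MA(q) process with theta_0 = 1, the autocovariance is
  gamma(k) = sigma^2 * sum_{i=0..q-k} theta_i * theta_{i+k},
and rho(k) = gamma(k) / gamma(0). Sigma^2 cancels.
  numerator   = (1)*(0.443) + (0.443)*(0.263) + (0.263)*(0.288) = 0.635253.
  denominator = (1)^2 + (0.443)^2 + (0.263)^2 + (0.288)^2 = 1.348362.
  rho(1) = 0.635253 / 1.348362 = 0.4711.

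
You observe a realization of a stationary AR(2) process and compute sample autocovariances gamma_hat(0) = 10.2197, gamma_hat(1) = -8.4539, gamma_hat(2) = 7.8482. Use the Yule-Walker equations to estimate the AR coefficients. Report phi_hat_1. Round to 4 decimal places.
\hat\phi_{1} = -0.6080

The Yule-Walker equations for an AR(p) process read, in matrix form,
  Gamma_p phi = r_p,   with   (Gamma_p)_{ij} = gamma(|i - j|),
                       (r_p)_i = gamma(i),   i,j = 1..p.
Substitute the sample gammas (Toeplitz matrix and right-hand side of size 2):
  Gamma_p = [[10.2197, -8.4539], [-8.4539, 10.2197]]
  r_p     = [-8.4539, 7.8482]
Written out:
  10.2197 phi_1 - 8.4539 phi_2 = -8.4539
  -8.4539 phi_1 + 10.2197 phi_2 = 7.8482
Solve by Cramer's rule:
  det = gamma(0)^2 - gamma(1)^2 = (10.2197)^2 - (-8.4539)^2 = 104.44226809 - 71.46842521 = 32.97384288
  phi_hat_1 = [gamma(1) gamma(0) - gamma(1) gamma(2)] / det = [(-8.4539)(10.2197) - (-8.4539)(7.8482)] / 32.97384288 = -20.04842385 / 32.97384288 = -0.608
  phi_hat_2 = [gamma(0) gamma(2) - gamma(1)^2] / det = [(10.2197)(7.8482) - (-8.4539)^2] / 32.97384288 = 8.73782433 / 32.97384288 = 0.265
So phi_hat = [-0.6080, 0.2650].
Therefore phi_hat_1 = -0.6080.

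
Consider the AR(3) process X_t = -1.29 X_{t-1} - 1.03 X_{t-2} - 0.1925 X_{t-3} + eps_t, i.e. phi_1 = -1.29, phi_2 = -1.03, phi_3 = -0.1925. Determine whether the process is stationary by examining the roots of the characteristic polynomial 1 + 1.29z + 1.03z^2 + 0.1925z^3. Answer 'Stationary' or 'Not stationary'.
\text{Stationary}

The AR(p) characteristic polynomial is P(z) = 1 + 1.29z + 1.03z^2 + 0.1925z^3.
Stationarity requires all roots to lie outside the unit circle, i.e. |z| > 1 for every root.
Degree 3: look for a simple real root z0 first, then factor out (1 - z/z0) and solve the remaining quadratic.
Testing z0 = -4: P(-4) = 1 + (1.29)(-4) + (1.03)(-4)^2 + (0.1925)(-4)^3
  = 1 + (-5.16) + (16.48) + (-12.32) = 0.  So z_0 = -4 is a root, |z_0| = 4.
Divide out the factor (1 + 0.25 z) = (1 - z/z0) (since 1/z0 = -0.25):
  P(z) = (1 + 0.25 z)(1 + (1.04) z + (0.77) z^2)
  [check: z-coef 1.04 - (-0.25) = 1.29; z^2-coef 0.77 - (-0.25)(1.04) = 1.03; z^3-coef -(-0.25)(0.77) = 0.1925.]
Remaining roots from the quadratic factor 1 + (1.04) z + (0.77) z^2:
  Set 1 + (1.04) z + (0.77) z^2 = 0, i.e. a z^2 + b z + c = 0 with a = 0.77, b = 1.04, c = 1.
  Discriminant D = b^2 - 4ac = (1.04)^2 - 4*(0.77)*1 = 1.0816 - (3.08) = -1.9984.
  D < 0, so the roots are the complex-conjugate pair z = (-b +/- i sqrt(-D)) / (2a) = -0.6753 +/- 0.918i.
  For a conjugate pair |z|^2 = z * conj(z) = (product of roots) = c/a = 1/(0.77) = 1.298701, so |z| = sqrt(1.298701) = 1.1396 for both roots.
Moduli of all roots: 4.0000, 1.1396, 1.1396.
All moduli strictly greater than 1? Yes.
Verdict: Stationary.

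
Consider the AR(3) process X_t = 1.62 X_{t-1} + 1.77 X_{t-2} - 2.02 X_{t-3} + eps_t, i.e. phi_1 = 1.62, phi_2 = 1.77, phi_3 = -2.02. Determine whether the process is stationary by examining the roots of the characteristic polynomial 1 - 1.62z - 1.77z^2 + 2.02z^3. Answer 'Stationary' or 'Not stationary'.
\text{Not stationary}

The AR(p) characteristic polynomial is P(z) = 1 - 1.62z - 1.77z^2 + 2.02z^3.
Stationarity requires all roots to lie outside the unit circle, i.e. |z| > 1 for every root.
Degree 3: look for a simple real root z0 first, then factor out (1 - z/z0) and solve the remaining quadratic.
Testing z0 = 0.5: P(0.5) = 1 + (-1.62)(0.5) + (-1.77)(0.5)^2 + (2.02)(0.5)^3
  = 1 + (-0.81) + (-0.4425) + (0.2525) = 0.  So z_0 = 0.5 is a root, |z_0| = 0.5.
Divide out the factor (1 - 2 z) = (1 - z/z0) (since 1/z0 = 2):
  P(z) = (1 - 2 z)(1 + (0.38) z + (-1.01) z^2)
  [check: z-coef 0.38 - (2) = -1.62; z^2-coef -1.01 - (2)(0.38) = -1.77; z^3-coef -(2)(-1.01) = 2.02.]
Remaining roots from the quadratic factor 1 + (0.38) z + (-1.01) z^2:
  Set 1 + (0.38) z + (-1.01) z^2 = 0, i.e. a z^2 + b z + c = 0 with a = -1.01, b = 0.38, c = 1.
  Discriminant D = b^2 - 4ac = (0.38)^2 - 4*(-1.01)*1 = 0.1444 - (-4.04) = 4.1844.
  D >= 0, so the roots are real: z = (-b +/- sqrt(D)) / (2a) = (-0.38 +/- 2.045581) / (-2.02).
    z_1 = (-0.38 + 2.045581) / (-2.02) = -0.8245,   |z_1| = 0.8245.
    z_2 = (-0.38 - 2.045581) / (-2.02) = 1.2008,   |z_2| = 1.2008.
Moduli of all roots: 0.5000, 0.8245, 1.2008.
All moduli strictly greater than 1? No.
Verdict: Not stationary.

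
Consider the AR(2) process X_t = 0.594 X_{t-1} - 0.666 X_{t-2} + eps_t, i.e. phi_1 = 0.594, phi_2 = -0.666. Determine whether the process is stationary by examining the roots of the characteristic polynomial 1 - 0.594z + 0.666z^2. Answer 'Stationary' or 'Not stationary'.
\text{Stationary}

The AR(p) characteristic polynomial is P(z) = 1 - 0.594z + 0.666z^2.
Stationarity requires all roots to lie outside the unit circle, i.e. |z| > 1 for every root.
Set 1 + (-0.594) z + (0.666) z^2 = 0, i.e. a z^2 + b z + c = 0 with a = 0.666, b = -0.594, c = 1.
Discriminant D = b^2 - 4ac = (-0.594)^2 - 4*(0.666)*1 = 0.352836 - (2.664) = -2.311164.
D < 0, so the roots are the complex-conjugate pair z = (-b +/- i sqrt(-D)) / (2a) = 0.4459 +/- 1.1413i.
For a conjugate pair |z|^2 = z * conj(z) = (product of roots) = c/a = 1/(0.666) = 1.501502, so |z| = sqrt(1.501502) = 1.2254 for both roots.
Moduli of all roots: 1.2254, 1.2254.
All moduli strictly greater than 1? Yes.
Verdict: Stationary.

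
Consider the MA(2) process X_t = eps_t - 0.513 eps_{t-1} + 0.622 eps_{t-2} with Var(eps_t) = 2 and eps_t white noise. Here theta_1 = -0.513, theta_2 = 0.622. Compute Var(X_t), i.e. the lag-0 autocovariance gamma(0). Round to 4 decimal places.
\gamma(0) = 3.3001

For an MA(q) process X_t = eps_t + sum_i theta_i eps_{t-i} with
Var(eps_t) = sigma^2, the variance is
  gamma(0) = sigma^2 * (1 + sum_i theta_i^2).
  sum_i theta_i^2 = (-0.513)^2 + (0.622)^2 = 0.263169 + 0.386884 = 0.650053.
  gamma(0) = 2 * (1 + 0.650053) = 2 * 1.650053 = 3.300106, which rounds to 3.3001.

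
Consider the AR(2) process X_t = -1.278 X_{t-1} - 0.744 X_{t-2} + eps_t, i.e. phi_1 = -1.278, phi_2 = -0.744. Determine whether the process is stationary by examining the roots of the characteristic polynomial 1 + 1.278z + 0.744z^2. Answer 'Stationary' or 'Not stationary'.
\text{Stationary}

The AR(p) characteristic polynomial is P(z) = 1 + 1.278z + 0.744z^2.
Stationarity requires all roots to lie outside the unit circle, i.e. |z| > 1 for every root.
Set 1 + (1.278) z + (0.744) z^2 = 0, i.e. a z^2 + b z + c = 0 with a = 0.744, b = 1.278, c = 1.
Discriminant D = b^2 - 4ac = (1.278)^2 - 4*(0.744)*1 = 1.633284 - (2.976) = -1.342716.
D < 0, so the roots are the complex-conjugate pair z = (-b +/- i sqrt(-D)) / (2a) = -0.8589 +/- 0.7787i.
For a conjugate pair |z|^2 = z * conj(z) = (product of roots) = c/a = 1/(0.744) = 1.344086, so |z| = sqrt(1.344086) = 1.1593 for both roots.
Moduli of all roots: 1.1593, 1.1593.
All moduli strictly greater than 1? Yes.
Verdict: Stationary.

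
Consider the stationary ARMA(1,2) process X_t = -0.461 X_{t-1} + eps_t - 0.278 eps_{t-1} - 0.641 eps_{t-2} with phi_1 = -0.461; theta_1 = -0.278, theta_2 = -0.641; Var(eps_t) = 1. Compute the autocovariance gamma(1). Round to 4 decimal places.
\gamma(1) = -0.5699

Multiply the model equation by X_{t-k} and take expectations. With theta_0 = psi_0 = 1 and psi_j the MA(infinity) weights, this gives
  gamma(k) - sum_i phi_i gamma(k-i) = c_k,
  c_k = sigma^2 * sum_{j=k..q} theta_j psi_{j-k}   (c_k = 0 for k > q),
using gamma(-m) = gamma(m).
psi-weights needed (psi_j = theta_j + sum_i phi_i psi_{j-i}):
  psi_1 = theta_1 + phi_1 = -0.278 + (-0.461) = -0.739
  psi_2 = theta_2 + phi_1 psi_1 = -0.641 + (-0.461)(-0.739) = -0.300321
Right-hand sides:
  c_0 = sigma^2 (1 + theta_1 psi_1 + theta_2 psi_2) = 1 * (1 + (-0.278)(-0.739) + (-0.641)(-0.300321)) = 1 * 1.397948 = 1.397948
  c_1 = sigma^2 (theta_1 + theta_2 psi_1) = 1 * (-0.278 + (-0.641)(-0.739)) = 0.195699
  c_2 = sigma^2 theta_2 = 1 * (-0.641) = -0.641
Equations for k = 0 and k = 1 (AR order 1):
  gamma(0) = phi_1 gamma(1) + c_0
  gamma(1) = phi_1 gamma(0) + c_1
Substituting the second into the first: gamma(0) (1 - phi_1^2) = c_0 + phi_1 c_1, so
  gamma(0) = (c_0 + phi_1 c_1) / (1 - phi_1^2) = (1.397948 + (-0.461)(0.195699)) / (1 - (-0.461)^2) = 1.307731 / 0.787479 = 1.660654.
  gamma(1) = phi_1 gamma(0) + c_1 = (-0.461)(1.660654) + (0.195699) = -0.569863.
Therefore gamma(1) = -0.5699 (to 4 decimal places).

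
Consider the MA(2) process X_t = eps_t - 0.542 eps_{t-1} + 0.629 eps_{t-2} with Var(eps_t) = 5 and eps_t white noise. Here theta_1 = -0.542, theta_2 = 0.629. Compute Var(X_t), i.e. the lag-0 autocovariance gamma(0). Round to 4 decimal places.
\gamma(0) = 8.4470

For an MA(q) process X_t = eps_t + sum_i theta_i eps_{t-i} with
Var(eps_t) = sigma^2, the variance is
  gamma(0) = sigma^2 * (1 + sum_i theta_i^2).
  sum_i theta_i^2 = (-0.542)^2 + (0.629)^2 = 0.293764 + 0.395641 = 0.689405.
  gamma(0) = 5 * (1 + 0.689405) = 5 * 1.689405 = 8.447025, which rounds to 8.4470.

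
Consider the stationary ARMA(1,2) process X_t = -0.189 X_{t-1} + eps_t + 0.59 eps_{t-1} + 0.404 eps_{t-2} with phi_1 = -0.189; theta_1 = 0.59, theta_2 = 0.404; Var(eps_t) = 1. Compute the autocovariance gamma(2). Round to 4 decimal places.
\gamma(2) = 0.3073

Multiply the model equation by X_{t-k} and take expectations. With theta_0 = psi_0 = 1 and psi_j the MA(infinity) weights, this gives
  gamma(k) - sum_i phi_i gamma(k-i) = c_k,
  c_k = sigma^2 * sum_{j=k..q} theta_j psi_{j-k}   (c_k = 0 for k > q),
using gamma(-m) = gamma(m).
psi-weights needed (psi_j = theta_j + sum_i phi_i psi_{j-i}):
  psi_1 = theta_1 + phi_1 = 0.59 + (-0.189) = 0.401
  psi_2 = theta_2 + phi_1 psi_1 = 0.404 + (-0.189)(0.401) = 0.328211
Right-hand sides:
  c_0 = sigma^2 (1 + theta_1 psi_1 + theta_2 psi_2) = 1 * (1 + (0.59)(0.401) + (0.404)(0.328211)) = 1 * 1.369187 = 1.369187
  c_1 = sigma^2 (theta_1 + theta_2 psi_1) = 1 * (0.59 + (0.404)(0.401)) = 0.752004
  c_2 = sigma^2 theta_2 = 1 * (0.404) = 0.404
Equations for k = 0 and k = 1 (AR order 1):
  gamma(0) = phi_1 gamma(1) + c_0
  gamma(1) = phi_1 gamma(0) + c_1
Substituting the second into the first: gamma(0) (1 - phi_1^2) = c_0 + phi_1 c_1, so
  gamma(0) = (c_0 + phi_1 c_1) / (1 - phi_1^2) = (1.369187 + (-0.189)(0.752004)) / (1 - (-0.189)^2) = 1.227058 / 0.964279 = 1.272514.
  gamma(1) = phi_1 gamma(0) + c_1 = (-0.189)(1.272514) + (0.752004) = 0.511499.
For k = 2: gamma(2) = phi_1 gamma(1) + c_2
  = (-0.189)(0.511499) + (0.404) = 0.307327.
Therefore gamma(2) = 0.3073 (to 4 decimal places).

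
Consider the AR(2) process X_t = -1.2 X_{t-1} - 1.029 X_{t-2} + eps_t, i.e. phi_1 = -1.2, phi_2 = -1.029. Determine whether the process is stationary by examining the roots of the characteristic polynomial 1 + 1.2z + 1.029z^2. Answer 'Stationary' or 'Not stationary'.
\text{Not stationary}

The AR(p) characteristic polynomial is P(z) = 1 + 1.2z + 1.029z^2.
Stationarity requires all roots to lie outside the unit circle, i.e. |z| > 1 for every root.
Set 1 + (1.2) z + (1.029) z^2 = 0, i.e. a z^2 + b z + c = 0 with a = 1.029, b = 1.2, c = 1.
Discriminant D = b^2 - 4ac = (1.2)^2 - 4*(1.029)*1 = 1.44 - (4.116) = -2.676.
D < 0, so the roots are the complex-conjugate pair z = (-b +/- i sqrt(-D)) / (2a) = -0.5831 +/- 0.7949i.
For a conjugate pair |z|^2 = z * conj(z) = (product of roots) = c/a = 1/(1.029) = 0.971817, so |z| = sqrt(0.971817) = 0.9858 for both roots.
Moduli of all roots: 0.9858, 0.9858.
All moduli strictly greater than 1? No.
Verdict: Not stationary.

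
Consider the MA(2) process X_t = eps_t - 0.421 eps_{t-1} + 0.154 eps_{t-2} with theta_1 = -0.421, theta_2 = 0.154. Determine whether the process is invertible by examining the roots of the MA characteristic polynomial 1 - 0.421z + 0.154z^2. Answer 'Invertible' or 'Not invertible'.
\text{Invertible}

The MA(q) characteristic polynomial is P(z) = 1 - 0.421z + 0.154z^2.
Invertibility requires all roots to lie outside the unit circle, i.e. |z| > 1 for every root.
Set 1 + (-0.421) z + (0.154) z^2 = 0, i.e. a z^2 + b z + c = 0 with a = 0.154, b = -0.421, c = 1.
Discriminant D = b^2 - 4ac = (-0.421)^2 - 4*(0.154)*1 = 0.177241 - (0.616) = -0.438759.
D < 0, so the roots are the complex-conjugate pair z = (-b +/- i sqrt(-D)) / (2a) = 1.3669 +/- 2.1506i.
For a conjugate pair |z|^2 = z * conj(z) = (product of roots) = c/a = 1/(0.154) = 6.493506, so |z| = sqrt(6.493506) = 2.5482 for both roots.
Moduli of all roots: 2.5482, 2.5482.
All moduli strictly greater than 1? Yes.
Verdict: Invertible.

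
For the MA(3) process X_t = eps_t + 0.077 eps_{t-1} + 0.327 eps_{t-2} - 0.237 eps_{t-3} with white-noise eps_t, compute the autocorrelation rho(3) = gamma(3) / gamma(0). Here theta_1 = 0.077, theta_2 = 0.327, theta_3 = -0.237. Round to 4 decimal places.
\rho(3) = -0.2027

For an MA(q) process with theta_0 = 1, the autocovariance is
  gamma(k) = sigma^2 * sum_{i=0..q-k} theta_i * theta_{i+k},
and rho(k) = gamma(k) / gamma(0). Sigma^2 cancels.
  numerator   = (1)*(-0.237) = -0.237.
  denominator = (1)^2 + (0.077)^2 + (0.327)^2 + (-0.237)^2 = 1.169027.
  rho(3) = -0.237 / 1.169027 = -0.2027.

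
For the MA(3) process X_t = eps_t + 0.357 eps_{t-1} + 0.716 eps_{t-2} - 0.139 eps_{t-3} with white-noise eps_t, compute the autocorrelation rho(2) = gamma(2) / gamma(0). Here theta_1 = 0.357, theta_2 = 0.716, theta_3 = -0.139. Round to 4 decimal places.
\rho(2) = 0.4016

For an MA(q) process with theta_0 = 1, the autocovariance is
  gamma(k) = sigma^2 * sum_{i=0..q-k} theta_i * theta_{i+k},
and rho(k) = gamma(k) / gamma(0). Sigma^2 cancels.
  numerator   = (1)*(0.716) + (0.357)*(-0.139) = 0.666377.
  denominator = (1)^2 + (0.357)^2 + (0.716)^2 + (-0.139)^2 = 1.659426.
  rho(2) = 0.666377 / 1.659426 = 0.4016.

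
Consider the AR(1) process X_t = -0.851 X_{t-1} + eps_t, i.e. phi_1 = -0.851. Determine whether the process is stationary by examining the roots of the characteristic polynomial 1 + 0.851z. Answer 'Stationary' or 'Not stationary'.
\text{Stationary}

The AR(p) characteristic polynomial is P(z) = 1 + 0.851z.
Stationarity requires all roots to lie outside the unit circle, i.e. |z| > 1 for every root.
This is linear in z: 1 + (0.851) z = 0  =>  z = -1/(0.851) = -1.175088,  |z| = 1.175088.
Moduli of all roots: 1.1751.
All moduli strictly greater than 1? Yes.
Verdict: Stationary.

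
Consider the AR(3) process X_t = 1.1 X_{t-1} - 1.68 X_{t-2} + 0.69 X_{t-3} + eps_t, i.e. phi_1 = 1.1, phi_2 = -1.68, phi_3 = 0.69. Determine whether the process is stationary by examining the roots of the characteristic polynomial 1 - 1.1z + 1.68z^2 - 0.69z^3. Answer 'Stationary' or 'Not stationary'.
\text{Not stationary}

The AR(p) characteristic polynomial is P(z) = 1 - 1.1z + 1.68z^2 - 0.69z^3.
Stationarity requires all roots to lie outside the unit circle, i.e. |z| > 1 for every root.
Degree 3: look for a simple real root z0 first, then factor out (1 - z/z0) and solve the remaining quadratic.
Testing z0 = 2: P(2) = 1 + (-1.1)(2) + (1.68)(2)^2 + (-0.69)(2)^3
  = 1 + (-2.2) + (6.72) + (-5.52) = 0.  So z_0 = 2 is a root, |z_0| = 2.
Divide out the factor (1 - 0.5 z) = (1 - z/z0) (since 1/z0 = 0.5):
  P(z) = (1 - 0.5 z)(1 + (-0.6) z + (1.38) z^2)
  [check: z-coef -0.6 - (0.5) = -1.1; z^2-coef 1.38 - (0.5)(-0.6) = 1.68; z^3-coef -(0.5)(1.38) = -0.69.]
Remaining roots from the quadratic factor 1 + (-0.6) z + (1.38) z^2:
  Set 1 + (-0.6) z + (1.38) z^2 = 0, i.e. a z^2 + b z + c = 0 with a = 1.38, b = -0.6, c = 1.
  Discriminant D = b^2 - 4ac = (-0.6)^2 - 4*(1.38)*1 = 0.36 - (5.52) = -5.16.
  D < 0, so the roots are the complex-conjugate pair z = (-b +/- i sqrt(-D)) / (2a) = 0.2174 +/- 0.823i.
  For a conjugate pair |z|^2 = z * conj(z) = (product of roots) = c/a = 1/(1.38) = 0.724638, so |z| = sqrt(0.724638) = 0.8513 for both roots.
Moduli of all roots: 2.0000, 0.8513, 0.8513.
All moduli strictly greater than 1? No.
Verdict: Not stationary.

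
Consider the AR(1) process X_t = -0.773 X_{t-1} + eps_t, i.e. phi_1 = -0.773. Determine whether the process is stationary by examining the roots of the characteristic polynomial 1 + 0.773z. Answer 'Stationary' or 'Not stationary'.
\text{Stationary}

The AR(p) characteristic polynomial is P(z) = 1 + 0.773z.
Stationarity requires all roots to lie outside the unit circle, i.e. |z| > 1 for every root.
This is linear in z: 1 + (0.773) z = 0  =>  z = -1/(0.773) = -1.293661,  |z| = 1.293661.
Moduli of all roots: 1.2937.
All moduli strictly greater than 1? Yes.
Verdict: Stationary.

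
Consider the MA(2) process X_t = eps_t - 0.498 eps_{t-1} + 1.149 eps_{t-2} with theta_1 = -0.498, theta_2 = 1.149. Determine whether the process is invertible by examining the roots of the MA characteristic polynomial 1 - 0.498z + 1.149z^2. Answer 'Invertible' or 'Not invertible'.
\text{Not invertible}

The MA(q) characteristic polynomial is P(z) = 1 - 0.498z + 1.149z^2.
Invertibility requires all roots to lie outside the unit circle, i.e. |z| > 1 for every root.
Set 1 + (-0.498) z + (1.149) z^2 = 0, i.e. a z^2 + b z + c = 0 with a = 1.149, b = -0.498, c = 1.
Discriminant D = b^2 - 4ac = (-0.498)^2 - 4*(1.149)*1 = 0.248004 - (4.596) = -4.347996.
D < 0, so the roots are the complex-conjugate pair z = (-b +/- i sqrt(-D)) / (2a) = 0.2167 +/- 0.9074i.
For a conjugate pair |z|^2 = z * conj(z) = (product of roots) = c/a = 1/(1.149) = 0.870322, so |z| = sqrt(0.870322) = 0.9329 for both roots.
Moduli of all roots: 0.9329, 0.9329.
All moduli strictly greater than 1? No.
Verdict: Not invertible.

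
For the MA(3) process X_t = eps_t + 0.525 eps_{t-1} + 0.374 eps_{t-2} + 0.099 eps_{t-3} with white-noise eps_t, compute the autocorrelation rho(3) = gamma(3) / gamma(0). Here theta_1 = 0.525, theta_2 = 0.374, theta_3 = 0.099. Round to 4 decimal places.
\rho(3) = 0.0695

For an MA(q) process with theta_0 = 1, the autocovariance is
  gamma(k) = sigma^2 * sum_{i=0..q-k} theta_i * theta_{i+k},
and rho(k) = gamma(k) / gamma(0). Sigma^2 cancels.
  numerator   = (1)*(0.099) = 0.099.
  denominator = (1)^2 + (0.525)^2 + (0.374)^2 + (0.099)^2 = 1.425302.
  rho(3) = 0.099 / 1.425302 = 0.0695.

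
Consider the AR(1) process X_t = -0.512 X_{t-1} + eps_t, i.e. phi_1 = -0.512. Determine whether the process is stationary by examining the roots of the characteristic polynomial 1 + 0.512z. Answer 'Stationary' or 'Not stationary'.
\text{Stationary}

The AR(p) characteristic polynomial is P(z) = 1 + 0.512z.
Stationarity requires all roots to lie outside the unit circle, i.e. |z| > 1 for every root.
This is linear in z: 1 + (0.512) z = 0  =>  z = -1/(0.512) = -1.953125,  |z| = 1.953125.
Moduli of all roots: 1.9531.
All moduli strictly greater than 1? Yes.
Verdict: Stationary.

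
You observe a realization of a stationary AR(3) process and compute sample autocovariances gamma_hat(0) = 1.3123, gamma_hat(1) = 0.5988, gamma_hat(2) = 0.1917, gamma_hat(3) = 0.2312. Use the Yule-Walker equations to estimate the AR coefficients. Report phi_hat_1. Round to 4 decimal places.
\hat\phi_{1} = 0.5061

The Yule-Walker equations for an AR(p) process read, in matrix form,
  Gamma_p phi = r_p,   with   (Gamma_p)_{ij} = gamma(|i - j|),
                       (r_p)_i = gamma(i),   i,j = 1..p.
Substitute the sample gammas (Toeplitz matrix and right-hand side of size 3):
  Gamma_p = [[1.3123, 0.5988, 0.1917], [0.5988, 1.3123, 0.5988], [0.1917, 0.5988, 1.3123]]
  r_p     = [0.5988, 0.1917, 0.2312]
Written out (R1..R3):
  (R1) 1.3123 phi_1 + 0.5988 phi_2 + 0.1917 phi_3 = 0.5988
  (R2) 0.5988 phi_1 + 1.3123 phi_2 + 0.5988 phi_3 = 0.1917
  (R3) 0.1917 phi_1 + 0.5988 phi_2 + 1.3123 phi_3 = 0.2312
Gaussian elimination:
  R2 <- R2 - (0.5988/1.3123) R1 = R2 - (0.456298) R1:  1.039069 phi_2 + 0.511328 phi_3 = -0.081531
  R3 <- R3 - (0.1917/1.3123) R1 = R3 - (0.146079) R1:  0.511328 phi_2 + 1.284297 phi_3 = 0.143728
  R3 <- R3 - (0.511328/1.039069) R2 = R3 - (0.492102) R2:  1.032671 phi_3 = 0.183849
Back-substitution:
  phi_hat_3 = 0.183849 / 1.032671 = 0.178033
  phi_hat_2 = (-0.081531 - (0.511328)(0.178033)) / 1.039069 = -0.166076
  phi_hat_1 = (0.5988 - (0.5988)(-0.166076) - (0.1917)(0.178033)) / 1.3123 = 0.506071
So phi_hat = [0.5061, -0.1661, 0.1780].
Therefore phi_hat_1 = 0.5061.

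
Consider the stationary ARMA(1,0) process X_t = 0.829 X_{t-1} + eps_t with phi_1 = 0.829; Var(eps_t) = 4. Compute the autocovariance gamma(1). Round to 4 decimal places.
\gamma(1) = 10.6024

Multiply the model equation by X_{t-k} and take expectations. With theta_0 = psi_0 = 1 and psi_j the MA(infinity) weights, this gives
  gamma(k) - sum_i phi_i gamma(k-i) = c_k,
  c_k = sigma^2 * sum_{j=k..q} theta_j psi_{j-k}   (c_k = 0 for k > q),
using gamma(-m) = gamma(m).
Pure AR (q = 0): c_0 = sigma^2 = 4, c_k = 0 for k >= 1.
Equations for k = 0 and k = 1 (AR order 1):
  gamma(0) = phi_1 gamma(1) + c_0
  gamma(1) = phi_1 gamma(0) + c_1
Substituting the second into the first: gamma(0) (1 - phi_1^2) = c_0 + phi_1 c_1, so
  gamma(0) = c_0 / (1 - phi_1^2) = 4 / (1 - (0.829)^2) = 4 / 0.312759 = 12.7894.
  gamma(1) = phi_1 gamma(0) = (0.829)(12.7894) = 10.602413.
Therefore gamma(1) = 10.6024 (to 4 decimal places).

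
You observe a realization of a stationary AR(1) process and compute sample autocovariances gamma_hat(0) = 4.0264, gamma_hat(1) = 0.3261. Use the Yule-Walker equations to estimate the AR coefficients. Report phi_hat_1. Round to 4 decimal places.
\hat\phi_{1} = 0.0810

The Yule-Walker equations for an AR(p) process read, in matrix form,
  Gamma_p phi = r_p,   with   (Gamma_p)_{ij} = gamma(|i - j|),
                       (r_p)_i = gamma(i),   i,j = 1..p.
Substitute the sample gammas (Toeplitz matrix and right-hand side of size 1):
  Gamma_p = [[4.0264]]
  r_p     = [0.3261]
With p = 1 this is the single equation gamma(0) phi_1 = gamma(1):
  phi_hat_1 = gamma(1) / gamma(0) = 0.3261 / 4.0264 = 0.0810.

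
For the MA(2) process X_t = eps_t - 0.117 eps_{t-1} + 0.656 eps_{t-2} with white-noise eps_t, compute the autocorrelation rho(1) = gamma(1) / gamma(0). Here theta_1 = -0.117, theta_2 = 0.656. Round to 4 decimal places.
\rho(1) = -0.1342

For an MA(q) process with theta_0 = 1, the autocovariance is
  gamma(k) = sigma^2 * sum_{i=0..q-k} theta_i * theta_{i+k},
and rho(k) = gamma(k) / gamma(0). Sigma^2 cancels.
  numerator   = (1)*(-0.117) + (-0.117)*(0.656) = -0.193752.
  denominator = (1)^2 + (-0.117)^2 + (0.656)^2 = 1.444025.
  rho(1) = -0.193752 / 1.444025 = -0.1342.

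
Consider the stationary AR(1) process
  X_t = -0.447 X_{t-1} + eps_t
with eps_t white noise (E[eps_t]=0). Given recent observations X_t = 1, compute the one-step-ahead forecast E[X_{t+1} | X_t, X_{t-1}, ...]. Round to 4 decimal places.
E[X_{t+1} \mid \mathcal F_t] = -0.4470

For an AR(p) model X_t = c + sum_i phi_i X_{t-i} + eps_t, the
one-step-ahead conditional mean is
  E[X_{t+1} | X_t, ...] = c + sum_i phi_i X_{t+1-i}.
Substitute known values:
  E[X_{t+1} | ...] = (-0.447) * (1)
                   = -0.4470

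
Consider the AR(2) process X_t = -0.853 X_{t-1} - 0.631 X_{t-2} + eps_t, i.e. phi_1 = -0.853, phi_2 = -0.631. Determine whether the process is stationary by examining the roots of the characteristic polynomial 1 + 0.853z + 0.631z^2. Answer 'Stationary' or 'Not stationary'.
\text{Stationary}

The AR(p) characteristic polynomial is P(z) = 1 + 0.853z + 0.631z^2.
Stationarity requires all roots to lie outside the unit circle, i.e. |z| > 1 for every root.
Set 1 + (0.853) z + (0.631) z^2 = 0, i.e. a z^2 + b z + c = 0 with a = 0.631, b = 0.853, c = 1.
Discriminant D = b^2 - 4ac = (0.853)^2 - 4*(0.631)*1 = 0.727609 - (2.524) = -1.796391.
D < 0, so the roots are the complex-conjugate pair z = (-b +/- i sqrt(-D)) / (2a) = -0.6759 +/- 1.062i.
For a conjugate pair |z|^2 = z * conj(z) = (product of roots) = c/a = 1/(0.631) = 1.584786, so |z| = sqrt(1.584786) = 1.2589 for both roots.
Moduli of all roots: 1.2589, 1.2589.
All moduli strictly greater than 1? Yes.
Verdict: Stationary.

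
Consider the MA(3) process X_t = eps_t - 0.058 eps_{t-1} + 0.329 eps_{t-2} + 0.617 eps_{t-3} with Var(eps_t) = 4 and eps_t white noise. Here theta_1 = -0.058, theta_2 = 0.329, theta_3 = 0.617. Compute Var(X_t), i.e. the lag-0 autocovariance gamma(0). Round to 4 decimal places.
\gamma(0) = 5.9692

For an MA(q) process X_t = eps_t + sum_i theta_i eps_{t-i} with
Var(eps_t) = sigma^2, the variance is
  gamma(0) = sigma^2 * (1 + sum_i theta_i^2).
  sum_i theta_i^2 = (-0.058)^2 + (0.329)^2 + (0.617)^2 = 0.003364 + 0.108241 + 0.380689 = 0.492294.
  gamma(0) = 4 * (1 + 0.492294) = 4 * 1.492294 = 5.969176, which rounds to 5.9692.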